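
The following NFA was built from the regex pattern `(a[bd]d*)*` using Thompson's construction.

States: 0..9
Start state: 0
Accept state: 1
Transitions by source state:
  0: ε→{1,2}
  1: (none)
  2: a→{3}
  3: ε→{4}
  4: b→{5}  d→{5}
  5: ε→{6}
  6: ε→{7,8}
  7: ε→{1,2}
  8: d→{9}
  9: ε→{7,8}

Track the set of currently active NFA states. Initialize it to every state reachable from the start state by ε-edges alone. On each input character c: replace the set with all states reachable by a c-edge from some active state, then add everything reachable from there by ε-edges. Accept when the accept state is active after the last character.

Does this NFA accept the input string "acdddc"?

S₀ = ε-closure({0}) = {0,1,2}
'a' @ 1: {3,4}
'c' @ 2: {}  — dead — no transitions
rest 'dddc' ignored (set empty)
end set {} — state 1 not in

Answer: REJECT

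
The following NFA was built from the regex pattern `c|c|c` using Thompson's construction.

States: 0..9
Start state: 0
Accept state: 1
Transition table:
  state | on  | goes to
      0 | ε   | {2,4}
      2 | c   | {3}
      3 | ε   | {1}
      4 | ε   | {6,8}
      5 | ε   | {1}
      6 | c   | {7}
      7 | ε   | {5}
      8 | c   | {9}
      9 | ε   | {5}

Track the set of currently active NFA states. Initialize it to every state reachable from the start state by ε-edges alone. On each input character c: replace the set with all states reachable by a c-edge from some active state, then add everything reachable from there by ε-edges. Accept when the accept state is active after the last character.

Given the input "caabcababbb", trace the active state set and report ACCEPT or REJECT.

Answer: REJECT

Trace:
S₀ = ε-closure({0}) = {0,2,4,6,8}
'c' @ 1: {1,3,5,7,9}  (accept∈set)
'a' @ 2: {}  — dead — no transitions
rest 'abcababbb' ignored (set empty)
final: {}; accept 1 not in set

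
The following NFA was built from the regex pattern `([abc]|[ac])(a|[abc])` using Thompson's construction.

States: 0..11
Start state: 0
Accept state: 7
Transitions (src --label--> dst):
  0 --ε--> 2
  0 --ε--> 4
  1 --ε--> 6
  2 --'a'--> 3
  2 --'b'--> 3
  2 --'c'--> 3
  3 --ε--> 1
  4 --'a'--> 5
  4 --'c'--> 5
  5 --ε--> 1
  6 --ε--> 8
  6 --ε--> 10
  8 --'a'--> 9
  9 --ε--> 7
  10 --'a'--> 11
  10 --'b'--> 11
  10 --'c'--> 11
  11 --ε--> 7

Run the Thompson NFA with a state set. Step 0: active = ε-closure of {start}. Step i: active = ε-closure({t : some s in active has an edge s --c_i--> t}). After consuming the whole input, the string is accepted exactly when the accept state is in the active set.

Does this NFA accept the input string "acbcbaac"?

S₀ = ε-closure({0}) = {0,2,4}
'a' @ 1: {1,3,5,6,8,10}
'c' @ 2: {7,11}  ✓accept
'b' @ 3: {}  — state set empty
rest 'cbaac' ignored (set empty)
end set {} — state 7 not in

Answer: REJECT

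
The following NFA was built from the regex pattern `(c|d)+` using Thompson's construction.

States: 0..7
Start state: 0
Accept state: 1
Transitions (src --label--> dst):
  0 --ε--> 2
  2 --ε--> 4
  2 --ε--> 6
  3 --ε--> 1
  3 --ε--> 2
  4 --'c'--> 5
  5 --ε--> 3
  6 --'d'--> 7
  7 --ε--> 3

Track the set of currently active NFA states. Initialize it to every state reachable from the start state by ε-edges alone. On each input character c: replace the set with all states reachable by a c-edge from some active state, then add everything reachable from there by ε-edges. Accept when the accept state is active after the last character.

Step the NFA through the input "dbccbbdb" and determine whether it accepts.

start: ε-closure({0}) = {0,2,4,6}
'd' @ 1: {1,2,3,4,6,7}  ✓accept
'b' @ 2: {}  — dead — no transitions
rest 'ccbbdb' ignored (set empty)
after full input: {}  (accept=1 not in)

Answer: REJECT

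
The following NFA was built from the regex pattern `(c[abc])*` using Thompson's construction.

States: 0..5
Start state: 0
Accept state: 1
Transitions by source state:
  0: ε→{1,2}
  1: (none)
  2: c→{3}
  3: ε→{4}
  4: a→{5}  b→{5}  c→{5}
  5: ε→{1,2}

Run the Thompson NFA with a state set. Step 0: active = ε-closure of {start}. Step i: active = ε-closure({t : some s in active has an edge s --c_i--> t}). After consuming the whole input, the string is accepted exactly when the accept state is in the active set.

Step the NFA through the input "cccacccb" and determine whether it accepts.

Answer: ACCEPT

Steps:
start: ε-closure({0}) = {0,1,2}
'c' @ 1: {3,4}
'c' @ 2: {1,2,5}  [accepting]
'c' @ 3: {3,4}
'a' @ 4: {1,2,5}  [accepting]
'c' @ 5: {3,4}
'c' @ 6: {1,2,5}  [accepting]
'c' @ 7: {3,4}
'b' @ 8: {1,2,5}  [accepting]
final: {1,2,5}; accept 1 in set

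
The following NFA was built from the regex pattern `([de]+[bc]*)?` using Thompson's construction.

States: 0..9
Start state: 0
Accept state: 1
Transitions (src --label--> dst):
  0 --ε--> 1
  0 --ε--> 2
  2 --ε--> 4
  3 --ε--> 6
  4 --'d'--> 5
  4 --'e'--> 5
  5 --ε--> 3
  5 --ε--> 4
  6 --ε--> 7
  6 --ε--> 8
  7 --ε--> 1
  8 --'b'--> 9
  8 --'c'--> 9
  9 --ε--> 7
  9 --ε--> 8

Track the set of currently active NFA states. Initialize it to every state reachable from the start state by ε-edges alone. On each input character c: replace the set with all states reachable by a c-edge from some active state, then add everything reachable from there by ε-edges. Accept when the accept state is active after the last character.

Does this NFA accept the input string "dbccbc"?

Answer: ACCEPT

Trace:
S₀ = ε-closure({0}) = {0,1,2,4}
'd' @ 1: {1,3,4,5,6,7,8}  [accepting]
'b' @ 2: {1,7,8,9}  [accepting]
'c' @ 3: {1,7,8,9}  [accepting]
'c' @ 4: {1,7,8,9}  [accepting]
'b' @ 5: {1,7,8,9}  [accepting]
'c' @ 6: {1,7,8,9}  [accepting]
final: {1,7,8,9}; accept 1 in set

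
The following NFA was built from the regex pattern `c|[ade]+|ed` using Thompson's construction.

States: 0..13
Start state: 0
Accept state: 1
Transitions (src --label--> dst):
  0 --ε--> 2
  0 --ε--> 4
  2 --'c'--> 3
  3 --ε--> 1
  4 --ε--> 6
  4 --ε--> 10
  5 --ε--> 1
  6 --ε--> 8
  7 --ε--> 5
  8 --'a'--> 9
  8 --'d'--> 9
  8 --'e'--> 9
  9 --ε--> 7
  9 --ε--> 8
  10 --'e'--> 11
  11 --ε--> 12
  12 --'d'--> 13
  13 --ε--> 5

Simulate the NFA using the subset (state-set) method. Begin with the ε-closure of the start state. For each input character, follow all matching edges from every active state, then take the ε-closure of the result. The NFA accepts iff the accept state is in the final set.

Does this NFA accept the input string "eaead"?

Answer: ACCEPT

Trace:
start: ε-closure({0}) = {0,2,4,6,8,10}
'e' @ 1: {1,5,7,8,9,11,12}  (accept∈set)
'a' @ 2: {1,5,7,8,9}  (accept∈set)
'e' @ 3: {1,5,7,8,9}  (accept∈set)
'a' @ 4: {1,5,7,8,9}  (accept∈set)
'd' @ 5: {1,5,7,8,9}  (accept∈set)
after full input: {1,5,7,8,9}  (accept=1 in)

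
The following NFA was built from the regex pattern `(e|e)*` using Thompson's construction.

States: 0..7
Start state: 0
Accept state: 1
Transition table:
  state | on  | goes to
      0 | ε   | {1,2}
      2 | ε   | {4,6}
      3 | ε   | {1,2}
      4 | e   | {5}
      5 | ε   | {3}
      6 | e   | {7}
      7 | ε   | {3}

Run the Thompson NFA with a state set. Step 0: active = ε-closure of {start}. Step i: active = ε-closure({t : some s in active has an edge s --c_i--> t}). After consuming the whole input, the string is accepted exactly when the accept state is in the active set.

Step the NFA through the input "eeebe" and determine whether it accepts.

Answer: REJECT

Trace:
S₀ = ε-closure({0}) = {0,1,2,4,6}
'e' @ 1: {1,2,3,4,5,6,7}  (accept∈set)
'e' @ 2: {1,2,3,4,5,6,7}  (accept∈set)
'e' @ 3: {1,2,3,4,5,6,7}  (accept∈set)
'b' @ 4: {}  — no active states
rest 'e' ignored (set empty)
after full input: {}  (accept=1 not in)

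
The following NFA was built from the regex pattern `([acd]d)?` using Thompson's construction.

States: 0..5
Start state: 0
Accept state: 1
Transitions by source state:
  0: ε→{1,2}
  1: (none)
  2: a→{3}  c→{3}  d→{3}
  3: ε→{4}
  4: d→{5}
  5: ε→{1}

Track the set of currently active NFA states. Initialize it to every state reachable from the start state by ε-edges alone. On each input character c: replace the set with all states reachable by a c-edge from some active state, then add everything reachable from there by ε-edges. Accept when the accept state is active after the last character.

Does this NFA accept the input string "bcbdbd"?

S₀ = ε-closure({0}) = {0,1,2}
'b' @ 1: {}  — no active states
rest 'cbdbd' ignored (set empty)
after full input: {}  (accept=1 not in)

Answer: REJECT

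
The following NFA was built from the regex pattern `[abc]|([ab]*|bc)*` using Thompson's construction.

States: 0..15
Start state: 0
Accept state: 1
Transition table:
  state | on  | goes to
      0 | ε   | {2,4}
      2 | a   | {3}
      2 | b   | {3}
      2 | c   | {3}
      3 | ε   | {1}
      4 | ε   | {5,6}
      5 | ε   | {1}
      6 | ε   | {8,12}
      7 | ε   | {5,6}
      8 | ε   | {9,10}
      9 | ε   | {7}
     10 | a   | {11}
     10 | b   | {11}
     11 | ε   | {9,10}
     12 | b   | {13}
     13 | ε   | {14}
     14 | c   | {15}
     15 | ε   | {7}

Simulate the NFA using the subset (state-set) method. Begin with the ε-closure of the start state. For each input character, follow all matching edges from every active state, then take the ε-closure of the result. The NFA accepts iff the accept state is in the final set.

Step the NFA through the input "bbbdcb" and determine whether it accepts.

Answer: REJECT

Derivation:
initial (ε-close {0}): {0,1,2,4,5,6,7,8,9,10,12}
'b' @ 1: {1,3,5,6,7,8,9,10,11,12,13,14}  [accepting]
'b' @ 2: {1,5,6,7,8,9,10,11,12,13,14}  [accepting]
'b' @ 3: {1,5,6,7,8,9,10,11,12,13,14}  [accepting]
'd' @ 4: {}  — dead — no transitions
rest 'cb' ignored (set empty)
after full input: {}  (accept=1 not in)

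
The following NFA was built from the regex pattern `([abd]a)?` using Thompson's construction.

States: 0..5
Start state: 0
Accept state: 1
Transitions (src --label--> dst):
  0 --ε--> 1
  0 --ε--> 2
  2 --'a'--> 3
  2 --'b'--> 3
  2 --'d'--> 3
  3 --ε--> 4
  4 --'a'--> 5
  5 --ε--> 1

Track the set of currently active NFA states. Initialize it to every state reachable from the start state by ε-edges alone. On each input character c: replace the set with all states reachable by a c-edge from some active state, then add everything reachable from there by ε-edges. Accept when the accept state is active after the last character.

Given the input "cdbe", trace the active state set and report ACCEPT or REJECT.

Answer: REJECT

Derivation:
start: ε-closure({0}) = {0,1,2}
'c' @ 1: {}  — no active states
rest 'dbe' ignored (set empty)
end set {} — state 1 not in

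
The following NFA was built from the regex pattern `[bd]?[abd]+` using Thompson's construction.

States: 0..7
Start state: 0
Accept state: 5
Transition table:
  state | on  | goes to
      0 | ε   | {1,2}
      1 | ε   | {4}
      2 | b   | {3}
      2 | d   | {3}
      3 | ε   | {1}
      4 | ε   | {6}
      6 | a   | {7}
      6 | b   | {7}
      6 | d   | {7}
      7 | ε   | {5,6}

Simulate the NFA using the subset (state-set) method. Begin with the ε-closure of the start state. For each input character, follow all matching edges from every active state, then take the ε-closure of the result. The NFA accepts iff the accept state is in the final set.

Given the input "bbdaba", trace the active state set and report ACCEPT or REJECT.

start: ε-closure({0}) = {0,1,2,4,6}
'b' @ 1: {1,3,4,5,6,7}  (accept∈set)
'b' @ 2: {5,6,7}  (accept∈set)
'd' @ 3: {5,6,7}  (accept∈set)
'a' @ 4: {5,6,7}  (accept∈set)
'b' @ 5: {5,6,7}  (accept∈set)
'a' @ 6: {5,6,7}  (accept∈set)
after full input: {5,6,7}  (accept=5 in)

Answer: ACCEPT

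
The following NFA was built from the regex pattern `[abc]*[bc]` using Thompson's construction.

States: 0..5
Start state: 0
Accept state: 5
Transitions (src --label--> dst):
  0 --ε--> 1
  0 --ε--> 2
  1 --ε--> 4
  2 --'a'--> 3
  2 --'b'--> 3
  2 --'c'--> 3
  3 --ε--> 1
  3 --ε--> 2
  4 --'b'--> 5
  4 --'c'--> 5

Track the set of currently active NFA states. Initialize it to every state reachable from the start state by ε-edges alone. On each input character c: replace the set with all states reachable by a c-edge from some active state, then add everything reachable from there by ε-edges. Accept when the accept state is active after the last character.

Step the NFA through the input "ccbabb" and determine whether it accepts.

Answer: ACCEPT

Steps:
S₀ = ε-closure({0}) = {0,1,2,4}
'c' @ 1: {1,2,3,4,5}  ✓accept
'c' @ 2: {1,2,3,4,5}  ✓accept
'b' @ 3: {1,2,3,4,5}  ✓accept
'a' @ 4: {1,2,3,4}
'b' @ 5: {1,2,3,4,5}  ✓accept
'b' @ 6: {1,2,3,4,5}  ✓accept
end set {1,2,3,4,5} — state 5 in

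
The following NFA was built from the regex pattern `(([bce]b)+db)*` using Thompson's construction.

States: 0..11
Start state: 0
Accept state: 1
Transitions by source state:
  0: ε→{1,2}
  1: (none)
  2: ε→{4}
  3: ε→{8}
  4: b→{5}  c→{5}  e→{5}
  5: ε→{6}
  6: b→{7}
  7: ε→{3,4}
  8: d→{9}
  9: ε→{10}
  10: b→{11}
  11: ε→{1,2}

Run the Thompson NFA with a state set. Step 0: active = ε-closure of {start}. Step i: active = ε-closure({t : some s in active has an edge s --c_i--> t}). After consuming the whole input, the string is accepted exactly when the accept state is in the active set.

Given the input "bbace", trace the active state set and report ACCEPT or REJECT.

initial (ε-close {0}): {0,1,2,4}
'b' @ 1: {5,6}
'b' @ 2: {3,4,7,8}
'a' @ 3: {}  — state set empty
rest 'ce' ignored (set empty)
after full input: {}  (accept=1 not in)

Answer: REJECT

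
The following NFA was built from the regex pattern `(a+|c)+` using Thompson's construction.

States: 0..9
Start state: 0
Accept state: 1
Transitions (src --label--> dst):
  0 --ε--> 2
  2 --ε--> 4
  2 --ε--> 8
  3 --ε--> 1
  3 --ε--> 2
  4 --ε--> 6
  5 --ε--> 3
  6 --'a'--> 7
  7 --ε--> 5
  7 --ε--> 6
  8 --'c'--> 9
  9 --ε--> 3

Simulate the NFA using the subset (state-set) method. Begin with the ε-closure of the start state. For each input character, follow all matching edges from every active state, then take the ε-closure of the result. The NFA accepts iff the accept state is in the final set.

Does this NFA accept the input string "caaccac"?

start: ε-closure({0}) = {0,2,4,6,8}
'c' @ 1: {1,2,3,4,6,8,9}  [accepting]
'a' @ 2: {1,2,3,4,5,6,7,8}  [accepting]
'a' @ 3: {1,2,3,4,5,6,7,8}  [accepting]
'c' @ 4: {1,2,3,4,6,8,9}  [accepting]
'c' @ 5: {1,2,3,4,6,8,9}  [accepting]
'a' @ 6: {1,2,3,4,5,6,7,8}  [accepting]
'c' @ 7: {1,2,3,4,6,8,9}  [accepting]
final: {1,2,3,4,6,8,9}; accept 1 in set

Answer: ACCEPT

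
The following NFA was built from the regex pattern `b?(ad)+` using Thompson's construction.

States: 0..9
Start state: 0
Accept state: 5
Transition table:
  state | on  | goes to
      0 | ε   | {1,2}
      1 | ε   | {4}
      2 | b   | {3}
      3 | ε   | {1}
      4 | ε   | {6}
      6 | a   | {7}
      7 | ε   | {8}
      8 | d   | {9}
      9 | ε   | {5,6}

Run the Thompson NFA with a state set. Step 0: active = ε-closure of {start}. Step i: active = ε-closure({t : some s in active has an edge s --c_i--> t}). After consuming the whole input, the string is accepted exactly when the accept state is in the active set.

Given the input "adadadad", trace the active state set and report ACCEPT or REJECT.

Answer: ACCEPT

Derivation:
initial (ε-close {0}): {0,1,2,4,6}
'a' @ 1: {7,8}
'd' @ 2: {5,6,9}  (accept∈set)
'a' @ 3: {7,8}
'd' @ 4: {5,6,9}  (accept∈set)
'a' @ 5: {7,8}
'd' @ 6: {5,6,9}  (accept∈set)
'a' @ 7: {7,8}
'd' @ 8: {5,6,9}  (accept∈set)
end set {5,6,9} — state 5 in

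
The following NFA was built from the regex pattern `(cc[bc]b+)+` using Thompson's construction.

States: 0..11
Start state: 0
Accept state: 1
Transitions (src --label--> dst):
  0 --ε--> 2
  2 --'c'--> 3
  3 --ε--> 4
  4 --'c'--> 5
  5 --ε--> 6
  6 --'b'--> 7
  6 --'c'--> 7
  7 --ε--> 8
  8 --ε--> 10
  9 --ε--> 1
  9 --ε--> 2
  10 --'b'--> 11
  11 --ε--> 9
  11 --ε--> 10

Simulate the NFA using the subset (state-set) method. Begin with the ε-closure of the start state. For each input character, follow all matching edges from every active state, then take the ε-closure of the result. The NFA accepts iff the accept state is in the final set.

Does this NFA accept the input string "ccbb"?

Answer: ACCEPT

Steps:
initial (ε-close {0}): {0,2}
'c' @ 1: {3,4}
'c' @ 2: {5,6}
'b' @ 3: {7,8,10}
'b' @ 4: {1,2,9,10,11}  ✓accept
final: {1,2,9,10,11}; accept 1 in set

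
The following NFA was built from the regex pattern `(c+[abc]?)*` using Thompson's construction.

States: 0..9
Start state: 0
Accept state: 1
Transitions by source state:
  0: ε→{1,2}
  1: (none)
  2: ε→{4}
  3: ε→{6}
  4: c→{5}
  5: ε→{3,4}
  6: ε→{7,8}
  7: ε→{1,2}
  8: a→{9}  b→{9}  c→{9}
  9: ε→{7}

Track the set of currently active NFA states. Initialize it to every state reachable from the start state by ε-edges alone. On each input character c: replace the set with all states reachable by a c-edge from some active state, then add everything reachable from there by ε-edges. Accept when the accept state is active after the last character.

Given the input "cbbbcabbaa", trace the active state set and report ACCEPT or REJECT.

Answer: REJECT

Steps:
S₀ = ε-closure({0}) = {0,1,2,4}
'c' @ 1: {1,2,3,4,5,6,7,8}  [accepting]
'b' @ 2: {1,2,4,7,9}  [accepting]
'b' @ 3: {}  — no active states
rest 'bcabbaa' ignored (set empty)
end set {} — state 1 not in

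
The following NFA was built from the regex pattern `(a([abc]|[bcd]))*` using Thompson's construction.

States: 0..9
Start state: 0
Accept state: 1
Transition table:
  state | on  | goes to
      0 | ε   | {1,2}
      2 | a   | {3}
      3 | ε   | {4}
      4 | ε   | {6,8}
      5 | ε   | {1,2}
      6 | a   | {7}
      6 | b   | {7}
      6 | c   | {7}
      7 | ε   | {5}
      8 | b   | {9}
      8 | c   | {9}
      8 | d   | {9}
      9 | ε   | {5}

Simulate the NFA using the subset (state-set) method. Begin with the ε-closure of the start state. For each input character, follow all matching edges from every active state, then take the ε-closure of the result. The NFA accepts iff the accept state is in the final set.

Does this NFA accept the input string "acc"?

S₀ = ε-closure({0}) = {0,1,2}
'a' @ 1: {3,4,6,8}
'c' @ 2: {1,2,5,7,9}  [accepting]
'c' @ 3: {}  — no active states
end set {} — state 1 not in

Answer: REJECT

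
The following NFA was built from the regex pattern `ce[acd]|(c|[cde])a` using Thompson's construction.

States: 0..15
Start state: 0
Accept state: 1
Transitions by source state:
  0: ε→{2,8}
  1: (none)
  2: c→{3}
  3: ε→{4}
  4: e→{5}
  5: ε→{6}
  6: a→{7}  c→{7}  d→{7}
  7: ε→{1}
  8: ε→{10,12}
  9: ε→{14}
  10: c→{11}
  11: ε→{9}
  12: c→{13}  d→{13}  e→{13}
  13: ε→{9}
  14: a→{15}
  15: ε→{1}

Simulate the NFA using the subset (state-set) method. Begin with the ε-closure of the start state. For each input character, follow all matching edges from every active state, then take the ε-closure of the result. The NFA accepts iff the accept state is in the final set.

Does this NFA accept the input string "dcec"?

S₀ = ε-closure({0}) = {0,2,8,10,12}
'd' @ 1: {9,13,14}
'c' @ 2: {}  — no active states
rest 'ec' ignored (set empty)
end set {} — state 1 not in

Answer: REJECT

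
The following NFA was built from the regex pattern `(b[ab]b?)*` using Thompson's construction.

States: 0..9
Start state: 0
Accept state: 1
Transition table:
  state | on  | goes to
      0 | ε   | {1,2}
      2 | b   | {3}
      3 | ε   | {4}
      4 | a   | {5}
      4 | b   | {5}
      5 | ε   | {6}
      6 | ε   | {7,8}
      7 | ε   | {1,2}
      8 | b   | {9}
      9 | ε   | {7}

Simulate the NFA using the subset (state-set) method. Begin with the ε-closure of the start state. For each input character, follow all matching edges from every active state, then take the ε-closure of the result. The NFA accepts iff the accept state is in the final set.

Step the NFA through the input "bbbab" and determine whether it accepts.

initial (ε-close {0}): {0,1,2}
'b' @ 1: {3,4}
'b' @ 2: {1,2,5,6,7,8}  [accepting]
'b' @ 3: {1,2,3,4,7,9}  [accepting]
'a' @ 4: {1,2,5,6,7,8}  [accepting]
'b' @ 5: {1,2,3,4,7,9}  [accepting]
after full input: {1,2,3,4,7,9}  (accept=1 in)

Answer: ACCEPT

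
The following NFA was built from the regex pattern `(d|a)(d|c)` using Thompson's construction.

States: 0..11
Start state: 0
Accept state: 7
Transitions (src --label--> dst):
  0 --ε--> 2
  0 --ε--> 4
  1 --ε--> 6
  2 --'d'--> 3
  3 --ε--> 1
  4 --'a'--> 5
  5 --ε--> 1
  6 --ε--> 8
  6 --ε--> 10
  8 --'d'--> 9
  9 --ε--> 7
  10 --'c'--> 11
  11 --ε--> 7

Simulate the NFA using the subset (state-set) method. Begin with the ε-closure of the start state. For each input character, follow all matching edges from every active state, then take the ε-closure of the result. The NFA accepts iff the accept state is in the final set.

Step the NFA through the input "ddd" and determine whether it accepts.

Answer: REJECT

Trace:
S₀ = ε-closure({0}) = {0,2,4}
'd' @ 1: {1,3,6,8,10}
'd' @ 2: {7,9}  [accepting]
'd' @ 3: {}  — state set empty
final: {}; accept 7 not in set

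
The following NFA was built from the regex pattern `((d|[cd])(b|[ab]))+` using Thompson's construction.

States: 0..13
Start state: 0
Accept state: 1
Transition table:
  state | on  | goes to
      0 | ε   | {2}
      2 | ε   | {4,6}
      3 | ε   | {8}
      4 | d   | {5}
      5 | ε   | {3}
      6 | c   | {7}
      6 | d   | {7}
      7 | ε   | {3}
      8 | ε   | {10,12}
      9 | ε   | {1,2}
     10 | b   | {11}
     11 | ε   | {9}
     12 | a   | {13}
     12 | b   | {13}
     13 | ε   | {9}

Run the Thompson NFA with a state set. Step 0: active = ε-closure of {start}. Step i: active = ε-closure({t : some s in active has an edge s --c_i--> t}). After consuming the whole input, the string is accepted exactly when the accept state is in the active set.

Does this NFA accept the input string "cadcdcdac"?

Answer: REJECT

Steps:
S₀ = ε-closure({0}) = {0,2,4,6}
'c' @ 1: {3,7,8,10,12}
'a' @ 2: {1,2,4,6,9,13}  ✓accept
'd' @ 3: {3,5,7,8,10,12}
'c' @ 4: {}  — dead — no transitions
rest 'dcdac' ignored (set empty)
final: {}; accept 1 not in set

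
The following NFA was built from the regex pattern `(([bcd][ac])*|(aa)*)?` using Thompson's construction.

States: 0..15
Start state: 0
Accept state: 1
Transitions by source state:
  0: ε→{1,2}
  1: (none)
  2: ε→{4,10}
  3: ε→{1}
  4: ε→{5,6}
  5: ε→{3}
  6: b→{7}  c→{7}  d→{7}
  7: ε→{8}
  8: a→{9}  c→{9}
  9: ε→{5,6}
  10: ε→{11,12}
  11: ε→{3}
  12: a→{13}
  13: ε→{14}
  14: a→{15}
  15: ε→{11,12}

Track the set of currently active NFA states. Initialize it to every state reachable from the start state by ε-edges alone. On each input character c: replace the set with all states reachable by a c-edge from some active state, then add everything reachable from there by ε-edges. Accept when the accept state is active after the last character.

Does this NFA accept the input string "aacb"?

start: ε-closure({0}) = {0,1,2,3,4,5,6,10,11,12}
'a' @ 1: {13,14}
'a' @ 2: {1,3,11,12,15}  [accepting]
'c' @ 3: {}  — dead — no transitions
rest 'b' ignored (set empty)
end set {} — state 1 not in

Answer: REJECT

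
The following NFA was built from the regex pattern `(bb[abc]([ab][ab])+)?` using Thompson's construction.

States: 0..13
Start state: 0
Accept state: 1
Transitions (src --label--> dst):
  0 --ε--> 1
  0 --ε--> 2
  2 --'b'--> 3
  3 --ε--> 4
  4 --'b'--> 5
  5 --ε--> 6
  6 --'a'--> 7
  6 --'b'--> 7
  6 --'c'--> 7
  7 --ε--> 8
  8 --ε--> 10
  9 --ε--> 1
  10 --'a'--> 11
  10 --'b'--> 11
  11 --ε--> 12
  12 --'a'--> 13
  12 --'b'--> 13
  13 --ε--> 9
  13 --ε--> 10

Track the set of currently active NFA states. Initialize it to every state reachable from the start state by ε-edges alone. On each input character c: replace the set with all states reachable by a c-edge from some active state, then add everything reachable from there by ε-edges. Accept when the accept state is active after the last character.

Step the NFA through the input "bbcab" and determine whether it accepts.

Answer: ACCEPT

Derivation:
initial (ε-close {0}): {0,1,2}
'b' @ 1: {3,4}
'b' @ 2: {5,6}
'c' @ 3: {7,8,10}
'a' @ 4: {11,12}
'b' @ 5: {1,9,10,13}  (accept∈set)
after full input: {1,9,10,13}  (accept=1 in)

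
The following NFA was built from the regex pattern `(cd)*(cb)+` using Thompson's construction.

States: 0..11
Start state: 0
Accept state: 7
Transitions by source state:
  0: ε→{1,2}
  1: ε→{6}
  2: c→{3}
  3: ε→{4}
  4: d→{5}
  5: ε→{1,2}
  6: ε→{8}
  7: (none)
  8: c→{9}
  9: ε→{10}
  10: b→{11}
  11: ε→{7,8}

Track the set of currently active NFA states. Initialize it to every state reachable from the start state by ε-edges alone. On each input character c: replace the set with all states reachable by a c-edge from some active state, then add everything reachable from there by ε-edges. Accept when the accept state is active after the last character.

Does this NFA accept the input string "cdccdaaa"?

Answer: REJECT

Trace:
initial (ε-close {0}): {0,1,2,6,8}
'c' @ 1: {3,4,9,10}
'd' @ 2: {1,2,5,6,8}
'c' @ 3: {3,4,9,10}
'c' @ 4: {}  — state set empty
rest 'daaa' ignored (set empty)
after full input: {}  (accept=7 not in)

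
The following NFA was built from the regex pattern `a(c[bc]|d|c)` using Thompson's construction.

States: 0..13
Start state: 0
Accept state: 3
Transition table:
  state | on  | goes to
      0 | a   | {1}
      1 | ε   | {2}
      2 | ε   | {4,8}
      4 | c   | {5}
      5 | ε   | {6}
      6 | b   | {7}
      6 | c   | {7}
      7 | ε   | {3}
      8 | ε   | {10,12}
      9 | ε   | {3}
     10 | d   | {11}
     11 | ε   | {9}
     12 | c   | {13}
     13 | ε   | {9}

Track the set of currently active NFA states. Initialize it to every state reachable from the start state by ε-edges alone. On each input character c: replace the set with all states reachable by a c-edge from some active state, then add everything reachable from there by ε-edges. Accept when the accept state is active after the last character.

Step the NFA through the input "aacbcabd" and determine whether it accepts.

Answer: REJECT

Trace:
S₀ = ε-closure({0}) = {0}
'a' @ 1: {1,2,4,8,10,12}
'a' @ 2: {}  — state set empty
rest 'cbcabd' ignored (set empty)
after full input: {}  (accept=3 not in)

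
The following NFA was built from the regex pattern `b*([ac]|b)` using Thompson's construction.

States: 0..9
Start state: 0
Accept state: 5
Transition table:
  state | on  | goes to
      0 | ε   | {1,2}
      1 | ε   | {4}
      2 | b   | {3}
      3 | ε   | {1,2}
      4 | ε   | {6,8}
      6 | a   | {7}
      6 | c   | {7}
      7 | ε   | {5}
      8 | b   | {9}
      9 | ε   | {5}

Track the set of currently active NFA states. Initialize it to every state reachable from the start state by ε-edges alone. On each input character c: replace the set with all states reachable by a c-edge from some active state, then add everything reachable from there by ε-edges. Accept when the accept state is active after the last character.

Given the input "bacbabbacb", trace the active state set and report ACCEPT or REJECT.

Answer: REJECT

Steps:
initial (ε-close {0}): {0,1,2,4,6,8}
'b' @ 1: {1,2,3,4,5,6,8,9}  [accepting]
'a' @ 2: {5,7}  [accepting]
'c' @ 3: {}  — dead — no transitions
rest 'babbacb' ignored (set empty)
end set {} — state 5 not in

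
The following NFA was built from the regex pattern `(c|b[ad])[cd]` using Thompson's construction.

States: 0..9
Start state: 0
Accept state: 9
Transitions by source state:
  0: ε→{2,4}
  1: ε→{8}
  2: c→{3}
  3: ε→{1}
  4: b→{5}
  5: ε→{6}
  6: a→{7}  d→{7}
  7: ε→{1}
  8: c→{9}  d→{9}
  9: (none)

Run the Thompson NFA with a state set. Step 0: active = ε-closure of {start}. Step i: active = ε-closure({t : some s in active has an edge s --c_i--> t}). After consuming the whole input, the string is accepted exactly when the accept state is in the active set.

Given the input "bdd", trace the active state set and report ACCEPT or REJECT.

Answer: ACCEPT

Derivation:
S₀ = ε-closure({0}) = {0,2,4}
'b' @ 1: {5,6}
'd' @ 2: {1,7,8}
'd' @ 3: {9}  (accept∈set)
end set {9} — state 9 in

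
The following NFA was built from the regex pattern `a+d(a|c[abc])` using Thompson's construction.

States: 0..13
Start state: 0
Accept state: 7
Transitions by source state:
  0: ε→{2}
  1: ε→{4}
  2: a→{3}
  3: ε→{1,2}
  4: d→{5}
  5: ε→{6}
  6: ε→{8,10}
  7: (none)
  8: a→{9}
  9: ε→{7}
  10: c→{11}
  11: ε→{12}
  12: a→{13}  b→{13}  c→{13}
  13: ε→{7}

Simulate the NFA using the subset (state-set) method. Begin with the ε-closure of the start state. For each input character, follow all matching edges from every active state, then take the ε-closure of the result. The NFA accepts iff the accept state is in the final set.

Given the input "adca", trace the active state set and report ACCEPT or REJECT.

Answer: ACCEPT

Steps:
start: ε-closure({0}) = {0,2}
'a' @ 1: {1,2,3,4}
'd' @ 2: {5,6,8,10}
'c' @ 3: {11,12}
'a' @ 4: {7,13}  [accepting]
final: {7,13}; accept 7 in set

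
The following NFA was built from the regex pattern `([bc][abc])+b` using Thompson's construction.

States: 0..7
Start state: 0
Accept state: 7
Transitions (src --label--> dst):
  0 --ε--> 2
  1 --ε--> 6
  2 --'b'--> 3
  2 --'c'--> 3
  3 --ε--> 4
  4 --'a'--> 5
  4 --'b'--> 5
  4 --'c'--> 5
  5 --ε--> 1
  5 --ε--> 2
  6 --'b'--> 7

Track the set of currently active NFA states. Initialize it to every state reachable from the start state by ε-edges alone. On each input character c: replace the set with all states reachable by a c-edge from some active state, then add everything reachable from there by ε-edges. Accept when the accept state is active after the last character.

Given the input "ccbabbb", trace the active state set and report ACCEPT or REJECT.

initial (ε-close {0}): {0,2}
'c' @ 1: {3,4}
'c' @ 2: {1,2,5,6}
'b' @ 3: {3,4,7}  (accept∈set)
'a' @ 4: {1,2,5,6}
'b' @ 5: {3,4,7}  (accept∈set)
'b' @ 6: {1,2,5,6}
'b' @ 7: {3,4,7}  (accept∈set)
after full input: {3,4,7}  (accept=7 in)

Answer: ACCEPT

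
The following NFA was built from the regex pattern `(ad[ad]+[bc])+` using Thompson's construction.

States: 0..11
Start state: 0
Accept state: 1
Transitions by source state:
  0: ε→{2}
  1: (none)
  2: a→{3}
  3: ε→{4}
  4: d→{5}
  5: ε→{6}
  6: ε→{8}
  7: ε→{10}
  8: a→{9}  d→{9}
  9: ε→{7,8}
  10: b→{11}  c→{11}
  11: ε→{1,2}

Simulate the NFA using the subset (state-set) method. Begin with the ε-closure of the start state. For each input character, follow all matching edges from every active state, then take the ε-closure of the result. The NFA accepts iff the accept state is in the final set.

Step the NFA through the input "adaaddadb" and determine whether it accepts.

S₀ = ε-closure({0}) = {0,2}
'a' @ 1: {3,4}
'd' @ 2: {5,6,8}
'a' @ 3: {7,8,9,10}
'a' @ 4: {7,8,9,10}
'd' @ 5: {7,8,9,10}
'd' @ 6: {7,8,9,10}
'a' @ 7: {7,8,9,10}
'd' @ 8: {7,8,9,10}
'b' @ 9: {1,2,11}  ✓accept
after full input: {1,2,11}  (accept=1 in)

Answer: ACCEPT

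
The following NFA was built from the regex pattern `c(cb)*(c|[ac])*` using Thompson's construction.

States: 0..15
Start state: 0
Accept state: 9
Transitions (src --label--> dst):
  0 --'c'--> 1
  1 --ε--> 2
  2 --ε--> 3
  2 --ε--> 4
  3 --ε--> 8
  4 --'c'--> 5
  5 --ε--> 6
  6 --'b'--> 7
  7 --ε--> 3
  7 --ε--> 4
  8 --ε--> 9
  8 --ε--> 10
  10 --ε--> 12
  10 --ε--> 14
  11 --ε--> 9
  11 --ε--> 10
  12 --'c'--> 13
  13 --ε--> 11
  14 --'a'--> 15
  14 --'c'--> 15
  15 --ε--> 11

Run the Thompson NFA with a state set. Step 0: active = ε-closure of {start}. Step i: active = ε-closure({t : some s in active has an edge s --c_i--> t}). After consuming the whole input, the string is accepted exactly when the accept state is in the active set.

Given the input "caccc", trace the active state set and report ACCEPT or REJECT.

S₀ = ε-closure({0}) = {0}
'c' @ 1: {1,2,3,4,8,9,10,12,14}  ✓accept
'a' @ 2: {9,10,11,12,14,15}  ✓accept
'c' @ 3: {9,10,11,12,13,14,15}  ✓accept
'c' @ 4: {9,10,11,12,13,14,15}  ✓accept
'c' @ 5: {9,10,11,12,13,14,15}  ✓accept
after full input: {9,10,11,12,13,14,15}  (accept=9 in)

Answer: ACCEPT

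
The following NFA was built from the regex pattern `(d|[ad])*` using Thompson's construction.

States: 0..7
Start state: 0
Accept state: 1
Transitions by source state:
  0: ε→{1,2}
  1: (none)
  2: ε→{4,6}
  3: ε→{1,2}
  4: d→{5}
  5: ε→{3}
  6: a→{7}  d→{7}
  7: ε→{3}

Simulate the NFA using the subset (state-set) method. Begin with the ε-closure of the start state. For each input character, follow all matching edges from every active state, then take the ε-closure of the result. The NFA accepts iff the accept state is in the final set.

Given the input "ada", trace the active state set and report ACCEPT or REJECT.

Answer: ACCEPT

Steps:
start: ε-closure({0}) = {0,1,2,4,6}
'a' @ 1: {1,2,3,4,6,7}  [accepting]
'd' @ 2: {1,2,3,4,5,6,7}  [accepting]
'a' @ 3: {1,2,3,4,6,7}  [accepting]
end set {1,2,3,4,6,7} — state 1 in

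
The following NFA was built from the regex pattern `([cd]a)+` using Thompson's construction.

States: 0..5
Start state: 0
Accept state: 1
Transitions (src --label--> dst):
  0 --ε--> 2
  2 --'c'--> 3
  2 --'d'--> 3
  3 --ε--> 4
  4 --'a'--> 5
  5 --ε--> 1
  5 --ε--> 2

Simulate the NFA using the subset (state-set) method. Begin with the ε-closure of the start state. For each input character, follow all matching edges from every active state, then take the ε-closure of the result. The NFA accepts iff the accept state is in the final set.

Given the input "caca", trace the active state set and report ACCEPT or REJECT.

Answer: ACCEPT

Trace:
initial (ε-close {0}): {0,2}
'c' @ 1: {3,4}
'a' @ 2: {1,2,5}  ✓accept
'c' @ 3: {3,4}
'a' @ 4: {1,2,5}  ✓accept
end set {1,2,5} — state 1 in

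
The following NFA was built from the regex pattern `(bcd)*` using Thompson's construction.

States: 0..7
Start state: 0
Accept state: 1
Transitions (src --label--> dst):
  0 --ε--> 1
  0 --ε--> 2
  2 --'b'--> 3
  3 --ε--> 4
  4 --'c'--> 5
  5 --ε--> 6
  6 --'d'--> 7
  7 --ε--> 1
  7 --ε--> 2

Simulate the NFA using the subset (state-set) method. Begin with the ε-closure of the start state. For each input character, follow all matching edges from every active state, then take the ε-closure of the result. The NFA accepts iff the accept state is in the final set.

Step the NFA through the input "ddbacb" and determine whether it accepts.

Answer: REJECT

Steps:
start: ε-closure({0}) = {0,1,2}
'd' @ 1: {}  — no active states
rest 'dbacb' ignored (set empty)
final: {}; accept 1 not in set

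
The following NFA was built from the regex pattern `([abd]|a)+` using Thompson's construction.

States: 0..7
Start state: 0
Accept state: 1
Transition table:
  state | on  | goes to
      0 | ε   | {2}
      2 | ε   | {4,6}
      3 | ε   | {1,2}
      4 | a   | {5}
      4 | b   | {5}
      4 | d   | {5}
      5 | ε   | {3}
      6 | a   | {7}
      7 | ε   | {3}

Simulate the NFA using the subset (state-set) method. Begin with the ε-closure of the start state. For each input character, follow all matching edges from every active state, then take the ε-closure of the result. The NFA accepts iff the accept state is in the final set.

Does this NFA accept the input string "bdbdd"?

initial (ε-close {0}): {0,2,4,6}
'b' @ 1: {1,2,3,4,5,6}  ✓accept
'd' @ 2: {1,2,3,4,5,6}  ✓accept
'b' @ 3: {1,2,3,4,5,6}  ✓accept
'd' @ 4: {1,2,3,4,5,6}  ✓accept
'd' @ 5: {1,2,3,4,5,6}  ✓accept
final: {1,2,3,4,5,6}; accept 1 in set

Answer: ACCEPT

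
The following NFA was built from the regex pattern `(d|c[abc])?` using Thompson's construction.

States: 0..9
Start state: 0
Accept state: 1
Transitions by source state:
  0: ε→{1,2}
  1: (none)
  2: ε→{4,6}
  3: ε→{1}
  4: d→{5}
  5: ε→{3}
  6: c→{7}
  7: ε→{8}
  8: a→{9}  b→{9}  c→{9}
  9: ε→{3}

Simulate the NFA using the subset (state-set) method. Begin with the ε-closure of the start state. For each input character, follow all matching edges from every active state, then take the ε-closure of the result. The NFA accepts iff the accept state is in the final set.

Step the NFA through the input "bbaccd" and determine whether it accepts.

Answer: REJECT

Steps:
initial (ε-close {0}): {0,1,2,4,6}
'b' @ 1: {}  — no active states
rest 'baccd' ignored (set empty)
final: {}; accept 1 not in set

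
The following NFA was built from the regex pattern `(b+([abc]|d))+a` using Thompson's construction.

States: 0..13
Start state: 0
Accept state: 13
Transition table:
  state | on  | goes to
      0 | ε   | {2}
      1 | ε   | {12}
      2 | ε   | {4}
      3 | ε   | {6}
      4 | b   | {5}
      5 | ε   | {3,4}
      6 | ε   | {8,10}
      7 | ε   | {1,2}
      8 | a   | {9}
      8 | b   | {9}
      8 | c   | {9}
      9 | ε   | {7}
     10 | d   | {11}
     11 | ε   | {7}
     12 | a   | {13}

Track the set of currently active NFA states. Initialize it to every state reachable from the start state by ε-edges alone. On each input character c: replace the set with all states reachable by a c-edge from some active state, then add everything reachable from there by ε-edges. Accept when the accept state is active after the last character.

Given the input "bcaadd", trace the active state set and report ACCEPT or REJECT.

Answer: REJECT

Derivation:
start: ε-closure({0}) = {0,2,4}
'b' @ 1: {3,4,5,6,8,10}
'c' @ 2: {1,2,4,7,9,12}
'a' @ 3: {13}  [accepting]
'a' @ 4: {}  — dead — no transitions
rest 'dd' ignored (set empty)
after full input: {}  (accept=13 not in)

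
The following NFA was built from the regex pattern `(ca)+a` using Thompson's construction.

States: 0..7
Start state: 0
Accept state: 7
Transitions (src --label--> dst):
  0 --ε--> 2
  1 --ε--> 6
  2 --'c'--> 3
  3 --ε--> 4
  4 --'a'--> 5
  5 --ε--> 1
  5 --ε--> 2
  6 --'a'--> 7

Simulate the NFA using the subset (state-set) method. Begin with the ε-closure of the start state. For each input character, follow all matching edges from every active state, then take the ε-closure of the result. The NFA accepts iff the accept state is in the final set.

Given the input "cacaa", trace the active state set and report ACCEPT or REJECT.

start: ε-closure({0}) = {0,2}
'c' @ 1: {3,4}
'a' @ 2: {1,2,5,6}
'c' @ 3: {3,4}
'a' @ 4: {1,2,5,6}
'a' @ 5: {7}  [accepting]
end set {7} — state 7 in

Answer: ACCEPT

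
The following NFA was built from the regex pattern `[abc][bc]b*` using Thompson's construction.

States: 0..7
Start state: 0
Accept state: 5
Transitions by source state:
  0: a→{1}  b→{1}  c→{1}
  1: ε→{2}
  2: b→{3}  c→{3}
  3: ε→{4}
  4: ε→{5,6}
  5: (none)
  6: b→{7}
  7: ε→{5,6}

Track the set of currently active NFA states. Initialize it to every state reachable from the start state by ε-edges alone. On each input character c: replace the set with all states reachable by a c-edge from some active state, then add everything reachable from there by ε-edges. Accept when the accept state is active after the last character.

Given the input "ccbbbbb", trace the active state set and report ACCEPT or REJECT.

initial (ε-close {0}): {0}
'c' @ 1: {1,2}
'c' @ 2: {3,4,5,6}  ✓accept
'b' @ 3: {5,6,7}  ✓accept
'b' @ 4: {5,6,7}  ✓accept
'b' @ 5: {5,6,7}  ✓accept
'b' @ 6: {5,6,7}  ✓accept
'b' @ 7: {5,6,7}  ✓accept
final: {5,6,7}; accept 5 in set

Answer: ACCEPT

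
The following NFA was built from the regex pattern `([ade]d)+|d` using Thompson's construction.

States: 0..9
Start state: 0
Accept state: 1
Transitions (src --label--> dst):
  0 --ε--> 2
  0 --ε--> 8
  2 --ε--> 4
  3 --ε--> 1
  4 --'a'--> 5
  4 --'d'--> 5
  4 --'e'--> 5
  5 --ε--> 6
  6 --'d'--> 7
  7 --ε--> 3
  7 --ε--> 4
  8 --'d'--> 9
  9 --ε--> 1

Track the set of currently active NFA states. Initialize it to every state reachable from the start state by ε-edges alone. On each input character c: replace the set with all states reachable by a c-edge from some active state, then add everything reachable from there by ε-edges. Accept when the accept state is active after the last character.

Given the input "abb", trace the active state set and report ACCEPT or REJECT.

Answer: REJECT

Steps:
S₀ = ε-closure({0}) = {0,2,4,8}
'a' @ 1: {5,6}
'b' @ 2: {}  — dead — no transitions
rest 'b' ignored (set empty)
final: {}; accept 1 not in set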